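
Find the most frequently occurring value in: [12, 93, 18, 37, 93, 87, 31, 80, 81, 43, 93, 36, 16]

93

Step 1: Count the frequency of each value:
  12: appears 1 time(s)
  16: appears 1 time(s)
  18: appears 1 time(s)
  31: appears 1 time(s)
  36: appears 1 time(s)
  37: appears 1 time(s)
  43: appears 1 time(s)
  80: appears 1 time(s)
  81: appears 1 time(s)
  87: appears 1 time(s)
  93: appears 3 time(s)
Step 2: The value 93 appears most frequently (3 times).
Step 3: Mode = 93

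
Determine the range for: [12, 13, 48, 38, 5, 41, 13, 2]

46

Step 1: Identify the maximum value: max = 48
Step 2: Identify the minimum value: min = 2
Step 3: Range = max - min = 48 - 2 = 46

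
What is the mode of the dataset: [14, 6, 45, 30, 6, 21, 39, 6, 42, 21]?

6

Step 1: Count the frequency of each value:
  6: appears 3 time(s)
  14: appears 1 time(s)
  21: appears 2 time(s)
  30: appears 1 time(s)
  39: appears 1 time(s)
  42: appears 1 time(s)
  45: appears 1 time(s)
Step 2: The value 6 appears most frequently (3 times).
Step 3: Mode = 6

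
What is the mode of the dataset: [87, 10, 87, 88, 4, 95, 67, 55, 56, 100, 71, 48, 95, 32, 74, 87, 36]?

87

Step 1: Count the frequency of each value:
  4: appears 1 time(s)
  10: appears 1 time(s)
  32: appears 1 time(s)
  36: appears 1 time(s)
  48: appears 1 time(s)
  55: appears 1 time(s)
  56: appears 1 time(s)
  67: appears 1 time(s)
  71: appears 1 time(s)
  74: appears 1 time(s)
  87: appears 3 time(s)
  88: appears 1 time(s)
  95: appears 2 time(s)
  100: appears 1 time(s)
Step 2: The value 87 appears most frequently (3 times).
Step 3: Mode = 87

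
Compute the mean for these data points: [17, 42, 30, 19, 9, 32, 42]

27.2857

Step 1: Sum all values: 17 + 42 + 30 + 19 + 9 + 32 + 42 = 191
Step 2: Count the number of values: n = 7
Step 3: Mean = sum / n = 191 / 7 = 27.2857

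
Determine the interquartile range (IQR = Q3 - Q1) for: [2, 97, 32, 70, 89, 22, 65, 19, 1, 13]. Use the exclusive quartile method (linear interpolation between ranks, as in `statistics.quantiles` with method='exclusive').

64.5

Step 1: Sort the data: [1, 2, 13, 19, 22, 32, 65, 70, 89, 97]
Step 2: n = 10
Step 3: Using the exclusive quartile method:
  Q1 = 10.25
  Q2 (median) = 27
  Q3 = 74.75
  IQR = Q3 - Q1 = 74.75 - 10.25 = 64.5
Step 4: IQR = 64.5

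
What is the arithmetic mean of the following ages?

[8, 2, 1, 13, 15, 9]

8

Step 1: Sum all values: 8 + 2 + 1 + 13 + 15 + 9 = 48
Step 2: Count the number of values: n = 6
Step 3: Mean = sum / n = 48 / 6 = 8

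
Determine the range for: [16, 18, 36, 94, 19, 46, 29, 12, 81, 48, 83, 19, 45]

82

Step 1: Identify the maximum value: max = 94
Step 2: Identify the minimum value: min = 12
Step 3: Range = max - min = 94 - 12 = 82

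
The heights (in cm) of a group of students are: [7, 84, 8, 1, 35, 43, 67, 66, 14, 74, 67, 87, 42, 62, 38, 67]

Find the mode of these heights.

67

Step 1: Count the frequency of each value:
  1: appears 1 time(s)
  7: appears 1 time(s)
  8: appears 1 time(s)
  14: appears 1 time(s)
  35: appears 1 time(s)
  38: appears 1 time(s)
  42: appears 1 time(s)
  43: appears 1 time(s)
  62: appears 1 time(s)
  66: appears 1 time(s)
  67: appears 3 time(s)
  74: appears 1 time(s)
  84: appears 1 time(s)
  87: appears 1 time(s)
Step 2: The value 67 appears most frequently (3 times).
Step 3: Mode = 67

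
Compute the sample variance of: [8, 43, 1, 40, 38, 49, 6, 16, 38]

343.5278

Step 1: Compute the mean: (8 + 43 + 1 + 40 + 38 + 49 + 6 + 16 + 38) / 9 = 26.5556
Step 2: Compute squared deviations from the mean:
  (8 - 26.5556)^2 = 344.3086
  (43 - 26.5556)^2 = 270.4198
  (1 - 26.5556)^2 = 653.0864
  (40 - 26.5556)^2 = 180.7531
  (38 - 26.5556)^2 = 130.9753
  (49 - 26.5556)^2 = 503.7531
  (6 - 26.5556)^2 = 422.5309
  (16 - 26.5556)^2 = 111.4198
  (38 - 26.5556)^2 = 130.9753
Step 3: Sum of squared deviations = 2748.2222
Step 4: Sample variance = 2748.2222 / 8 = 343.5278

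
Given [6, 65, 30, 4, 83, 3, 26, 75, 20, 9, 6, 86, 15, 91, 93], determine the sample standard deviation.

36.3263

Step 1: Compute the mean: 40.8
Step 2: Sum of squared deviations from the mean: 18474.4
Step 3: Sample variance = 18474.4 / 14 = 1319.6
Step 4: Standard deviation = sqrt(1319.6) = 36.3263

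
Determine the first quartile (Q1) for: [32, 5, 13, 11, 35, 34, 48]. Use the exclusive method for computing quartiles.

11

Step 1: Sort the data: [5, 11, 13, 32, 34, 35, 48]
Step 2: n = 7
Step 3: Using the exclusive quartile method:
  Q1 = 11
  Q2 (median) = 32
  Q3 = 35
  IQR = Q3 - Q1 = 35 - 11 = 24
Step 4: Q1 = 11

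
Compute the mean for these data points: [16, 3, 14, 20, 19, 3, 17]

13.1429

Step 1: Sum all values: 16 + 3 + 14 + 20 + 19 + 3 + 17 = 92
Step 2: Count the number of values: n = 7
Step 3: Mean = sum / n = 92 / 7 = 13.1429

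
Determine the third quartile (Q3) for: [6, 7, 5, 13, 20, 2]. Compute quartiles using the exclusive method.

14.75

Step 1: Sort the data: [2, 5, 6, 7, 13, 20]
Step 2: n = 6
Step 3: Using the exclusive quartile method:
  Q1 = 4.25
  Q2 (median) = 6.5
  Q3 = 14.75
  IQR = Q3 - Q1 = 14.75 - 4.25 = 10.5
Step 4: Q3 = 14.75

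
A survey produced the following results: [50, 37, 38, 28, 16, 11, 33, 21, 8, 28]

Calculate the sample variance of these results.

173.5556

Step 1: Compute the mean: (50 + 37 + 38 + 28 + 16 + 11 + 33 + 21 + 8 + 28) / 10 = 27
Step 2: Compute squared deviations from the mean:
  (50 - 27)^2 = 529
  (37 - 27)^2 = 100
  (38 - 27)^2 = 121
  (28 - 27)^2 = 1
  (16 - 27)^2 = 121
  (11 - 27)^2 = 256
  (33 - 27)^2 = 36
  (21 - 27)^2 = 36
  (8 - 27)^2 = 361
  (28 - 27)^2 = 1
Step 3: Sum of squared deviations = 1562
Step 4: Sample variance = 1562 / 9 = 173.5556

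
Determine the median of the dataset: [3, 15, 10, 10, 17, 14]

12

Step 1: Sort the data in ascending order: [3, 10, 10, 14, 15, 17]
Step 2: The number of values is n = 6.
Step 3: Since n is even, the median is the average of positions 3 and 4:
  Median = (10 + 14) / 2 = 12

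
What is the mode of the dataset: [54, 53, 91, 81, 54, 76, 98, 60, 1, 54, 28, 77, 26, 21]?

54

Step 1: Count the frequency of each value:
  1: appears 1 time(s)
  21: appears 1 time(s)
  26: appears 1 time(s)
  28: appears 1 time(s)
  53: appears 1 time(s)
  54: appears 3 time(s)
  60: appears 1 time(s)
  76: appears 1 time(s)
  77: appears 1 time(s)
  81: appears 1 time(s)
  91: appears 1 time(s)
  98: appears 1 time(s)
Step 2: The value 54 appears most frequently (3 times).
Step 3: Mode = 54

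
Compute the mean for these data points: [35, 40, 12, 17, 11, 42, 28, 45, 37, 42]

30.9

Step 1: Sum all values: 35 + 40 + 12 + 17 + 11 + 42 + 28 + 45 + 37 + 42 = 309
Step 2: Count the number of values: n = 10
Step 3: Mean = sum / n = 309 / 10 = 30.9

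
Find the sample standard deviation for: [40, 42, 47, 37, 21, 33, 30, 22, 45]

9.4575

Step 1: Compute the mean: 35.2222
Step 2: Sum of squared deviations from the mean: 715.5556
Step 3: Sample variance = 715.5556 / 8 = 89.4444
Step 4: Standard deviation = sqrt(89.4444) = 9.4575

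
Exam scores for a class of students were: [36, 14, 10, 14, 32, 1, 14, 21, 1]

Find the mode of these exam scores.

14

Step 1: Count the frequency of each value:
  1: appears 2 time(s)
  10: appears 1 time(s)
  14: appears 3 time(s)
  21: appears 1 time(s)
  32: appears 1 time(s)
  36: appears 1 time(s)
Step 2: The value 14 appears most frequently (3 times).
Step 3: Mode = 14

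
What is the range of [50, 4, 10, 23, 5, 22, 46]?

46

Step 1: Identify the maximum value: max = 50
Step 2: Identify the minimum value: min = 4
Step 3: Range = max - min = 50 - 4 = 46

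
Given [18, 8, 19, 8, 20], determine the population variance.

29.44

Step 1: Compute the mean: (18 + 8 + 19 + 8 + 20) / 5 = 14.6
Step 2: Compute squared deviations from the mean:
  (18 - 14.6)^2 = 11.56
  (8 - 14.6)^2 = 43.56
  (19 - 14.6)^2 = 19.36
  (8 - 14.6)^2 = 43.56
  (20 - 14.6)^2 = 29.16
Step 3: Sum of squared deviations = 147.2
Step 4: Population variance = 147.2 / 5 = 29.44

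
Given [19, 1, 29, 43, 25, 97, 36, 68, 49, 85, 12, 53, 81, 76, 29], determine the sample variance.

843.981

Step 1: Compute the mean: (19 + 1 + 29 + 43 + 25 + 97 + 36 + 68 + 49 + 85 + 12 + 53 + 81 + 76 + 29) / 15 = 46.8667
Step 2: Compute squared deviations from the mean:
  (19 - 46.8667)^2 = 776.5511
  (1 - 46.8667)^2 = 2103.7511
  (29 - 46.8667)^2 = 319.2178
  (43 - 46.8667)^2 = 14.9511
  (25 - 46.8667)^2 = 478.1511
  (97 - 46.8667)^2 = 2513.3511
  (36 - 46.8667)^2 = 118.0844
  (68 - 46.8667)^2 = 446.6178
  (49 - 46.8667)^2 = 4.5511
  (85 - 46.8667)^2 = 1454.1511
  (12 - 46.8667)^2 = 1215.6844
  (53 - 46.8667)^2 = 37.6178
  (81 - 46.8667)^2 = 1165.0844
  (76 - 46.8667)^2 = 848.7511
  (29 - 46.8667)^2 = 319.2178
Step 3: Sum of squared deviations = 11815.7333
Step 4: Sample variance = 11815.7333 / 14 = 843.981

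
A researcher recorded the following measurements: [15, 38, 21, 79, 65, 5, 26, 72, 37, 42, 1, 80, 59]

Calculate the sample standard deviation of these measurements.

27.4549

Step 1: Compute the mean: 41.5385
Step 2: Sum of squared deviations from the mean: 9045.2308
Step 3: Sample variance = 9045.2308 / 12 = 753.7692
Step 4: Standard deviation = sqrt(753.7692) = 27.4549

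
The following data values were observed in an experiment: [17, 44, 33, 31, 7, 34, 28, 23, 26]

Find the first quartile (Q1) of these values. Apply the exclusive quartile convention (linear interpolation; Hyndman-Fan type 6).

20

Step 1: Sort the data: [7, 17, 23, 26, 28, 31, 33, 34, 44]
Step 2: n = 9
Step 3: Using the exclusive quartile method:
  Q1 = 20
  Q2 (median) = 28
  Q3 = 33.5
  IQR = Q3 - Q1 = 33.5 - 20 = 13.5
Step 4: Q1 = 20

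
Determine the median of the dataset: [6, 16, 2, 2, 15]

6

Step 1: Sort the data in ascending order: [2, 2, 6, 15, 16]
Step 2: The number of values is n = 5.
Step 3: Since n is odd, the median is the middle value at position 3: 6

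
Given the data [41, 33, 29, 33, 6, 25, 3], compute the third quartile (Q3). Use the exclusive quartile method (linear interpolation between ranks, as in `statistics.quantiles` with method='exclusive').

33

Step 1: Sort the data: [3, 6, 25, 29, 33, 33, 41]
Step 2: n = 7
Step 3: Using the exclusive quartile method:
  Q1 = 6
  Q2 (median) = 29
  Q3 = 33
  IQR = Q3 - Q1 = 33 - 6 = 27
Step 4: Q3 = 33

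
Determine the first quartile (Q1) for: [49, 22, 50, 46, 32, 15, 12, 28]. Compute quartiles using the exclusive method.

16.75

Step 1: Sort the data: [12, 15, 22, 28, 32, 46, 49, 50]
Step 2: n = 8
Step 3: Using the exclusive quartile method:
  Q1 = 16.75
  Q2 (median) = 30
  Q3 = 48.25
  IQR = Q3 - Q1 = 48.25 - 16.75 = 31.5
Step 4: Q1 = 16.75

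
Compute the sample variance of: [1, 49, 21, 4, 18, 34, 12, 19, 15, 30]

205.3444

Step 1: Compute the mean: (1 + 49 + 21 + 4 + 18 + 34 + 12 + 19 + 15 + 30) / 10 = 20.3
Step 2: Compute squared deviations from the mean:
  (1 - 20.3)^2 = 372.49
  (49 - 20.3)^2 = 823.69
  (21 - 20.3)^2 = 0.49
  (4 - 20.3)^2 = 265.69
  (18 - 20.3)^2 = 5.29
  (34 - 20.3)^2 = 187.69
  (12 - 20.3)^2 = 68.89
  (19 - 20.3)^2 = 1.69
  (15 - 20.3)^2 = 28.09
  (30 - 20.3)^2 = 94.09
Step 3: Sum of squared deviations = 1848.1
Step 4: Sample variance = 1848.1 / 9 = 205.3444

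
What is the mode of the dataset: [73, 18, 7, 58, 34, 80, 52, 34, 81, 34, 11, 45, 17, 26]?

34

Step 1: Count the frequency of each value:
  7: appears 1 time(s)
  11: appears 1 time(s)
  17: appears 1 time(s)
  18: appears 1 time(s)
  26: appears 1 time(s)
  34: appears 3 time(s)
  45: appears 1 time(s)
  52: appears 1 time(s)
  58: appears 1 time(s)
  73: appears 1 time(s)
  80: appears 1 time(s)
  81: appears 1 time(s)
Step 2: The value 34 appears most frequently (3 times).
Step 3: Mode = 34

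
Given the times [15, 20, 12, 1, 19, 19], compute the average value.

14.3333

Step 1: Sum all values: 15 + 20 + 12 + 1 + 19 + 19 = 86
Step 2: Count the number of values: n = 6
Step 3: Mean = sum / n = 86 / 6 = 14.3333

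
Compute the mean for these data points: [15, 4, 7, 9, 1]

7.2

Step 1: Sum all values: 15 + 4 + 7 + 9 + 1 = 36
Step 2: Count the number of values: n = 5
Step 3: Mean = sum / n = 36 / 5 = 7.2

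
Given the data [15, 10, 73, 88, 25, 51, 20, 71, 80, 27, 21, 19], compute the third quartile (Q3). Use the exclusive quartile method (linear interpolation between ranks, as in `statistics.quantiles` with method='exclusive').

72.5

Step 1: Sort the data: [10, 15, 19, 20, 21, 25, 27, 51, 71, 73, 80, 88]
Step 2: n = 12
Step 3: Using the exclusive quartile method:
  Q1 = 19.25
  Q2 (median) = 26
  Q3 = 72.5
  IQR = Q3 - Q1 = 72.5 - 19.25 = 53.25
Step 4: Q3 = 72.5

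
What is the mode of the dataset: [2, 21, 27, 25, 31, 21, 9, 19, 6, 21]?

21

Step 1: Count the frequency of each value:
  2: appears 1 time(s)
  6: appears 1 time(s)
  9: appears 1 time(s)
  19: appears 1 time(s)
  21: appears 3 time(s)
  25: appears 1 time(s)
  27: appears 1 time(s)
  31: appears 1 time(s)
Step 2: The value 21 appears most frequently (3 times).
Step 3: Mode = 21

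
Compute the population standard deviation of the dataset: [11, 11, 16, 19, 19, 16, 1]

5.8728

Step 1: Compute the mean: 13.2857
Step 2: Sum of squared deviations from the mean: 241.4286
Step 3: Population variance = 241.4286 / 7 = 34.4898
Step 4: Standard deviation = sqrt(34.4898) = 5.8728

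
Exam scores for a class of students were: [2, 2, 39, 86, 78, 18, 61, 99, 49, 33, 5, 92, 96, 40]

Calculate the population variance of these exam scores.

1189.2857

Step 1: Compute the mean: (2 + 2 + 39 + 86 + 78 + 18 + 61 + 99 + 49 + 33 + 5 + 92 + 96 + 40) / 14 = 50
Step 2: Compute squared deviations from the mean:
  (2 - 50)^2 = 2304
  (2 - 50)^2 = 2304
  (39 - 50)^2 = 121
  (86 - 50)^2 = 1296
  (78 - 50)^2 = 784
  (18 - 50)^2 = 1024
  (61 - 50)^2 = 121
  (99 - 50)^2 = 2401
  (49 - 50)^2 = 1
  (33 - 50)^2 = 289
  (5 - 50)^2 = 2025
  (92 - 50)^2 = 1764
  (96 - 50)^2 = 2116
  (40 - 50)^2 = 100
Step 3: Sum of squared deviations = 16650
Step 4: Population variance = 16650 / 14 = 1189.2857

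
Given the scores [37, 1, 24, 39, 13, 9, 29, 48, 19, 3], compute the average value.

22.2

Step 1: Sum all values: 37 + 1 + 24 + 39 + 13 + 9 + 29 + 48 + 19 + 3 = 222
Step 2: Count the number of values: n = 10
Step 3: Mean = sum / n = 222 / 10 = 22.2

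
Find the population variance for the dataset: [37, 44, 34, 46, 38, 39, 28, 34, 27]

36.6667

Step 1: Compute the mean: (37 + 44 + 34 + 46 + 38 + 39 + 28 + 34 + 27) / 9 = 36.3333
Step 2: Compute squared deviations from the mean:
  (37 - 36.3333)^2 = 0.4444
  (44 - 36.3333)^2 = 58.7778
  (34 - 36.3333)^2 = 5.4444
  (46 - 36.3333)^2 = 93.4444
  (38 - 36.3333)^2 = 2.7778
  (39 - 36.3333)^2 = 7.1111
  (28 - 36.3333)^2 = 69.4444
  (34 - 36.3333)^2 = 5.4444
  (27 - 36.3333)^2 = 87.1111
Step 3: Sum of squared deviations = 330
Step 4: Population variance = 330 / 9 = 36.6667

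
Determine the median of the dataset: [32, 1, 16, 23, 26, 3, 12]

16

Step 1: Sort the data in ascending order: [1, 3, 12, 16, 23, 26, 32]
Step 2: The number of values is n = 7.
Step 3: Since n is odd, the median is the middle value at position 4: 16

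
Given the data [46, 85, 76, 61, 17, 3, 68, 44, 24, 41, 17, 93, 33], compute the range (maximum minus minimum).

90

Step 1: Identify the maximum value: max = 93
Step 2: Identify the minimum value: min = 3
Step 3: Range = max - min = 93 - 3 = 90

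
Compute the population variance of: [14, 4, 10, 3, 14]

22.4

Step 1: Compute the mean: (14 + 4 + 10 + 3 + 14) / 5 = 9
Step 2: Compute squared deviations from the mean:
  (14 - 9)^2 = 25
  (4 - 9)^2 = 25
  (10 - 9)^2 = 1
  (3 - 9)^2 = 36
  (14 - 9)^2 = 25
Step 3: Sum of squared deviations = 112
Step 4: Population variance = 112 / 5 = 22.4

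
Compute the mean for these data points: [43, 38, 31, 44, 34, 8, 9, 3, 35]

27.2222

Step 1: Sum all values: 43 + 38 + 31 + 44 + 34 + 8 + 9 + 3 + 35 = 245
Step 2: Count the number of values: n = 9
Step 3: Mean = sum / n = 245 / 9 = 27.2222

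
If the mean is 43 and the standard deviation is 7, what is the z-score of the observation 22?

-3

Step 1: Recall the z-score formula: z = (x - mu) / sigma
Step 2: Substitute values: z = (22 - 43) / 7
Step 3: z = -21 / 7 = -3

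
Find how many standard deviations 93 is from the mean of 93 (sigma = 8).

0

Step 1: Recall the z-score formula: z = (x - mu) / sigma
Step 2: Substitute values: z = (93 - 93) / 8
Step 3: z = 0 / 8 = 0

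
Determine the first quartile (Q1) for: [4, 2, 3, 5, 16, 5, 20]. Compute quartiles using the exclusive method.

3

Step 1: Sort the data: [2, 3, 4, 5, 5, 16, 20]
Step 2: n = 7
Step 3: Using the exclusive quartile method:
  Q1 = 3
  Q2 (median) = 5
  Q3 = 16
  IQR = Q3 - Q1 = 16 - 3 = 13
Step 4: Q1 = 3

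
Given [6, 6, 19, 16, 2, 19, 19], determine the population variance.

47.6735

Step 1: Compute the mean: (6 + 6 + 19 + 16 + 2 + 19 + 19) / 7 = 12.4286
Step 2: Compute squared deviations from the mean:
  (6 - 12.4286)^2 = 41.3265
  (6 - 12.4286)^2 = 41.3265
  (19 - 12.4286)^2 = 43.1837
  (16 - 12.4286)^2 = 12.7551
  (2 - 12.4286)^2 = 108.7551
  (19 - 12.4286)^2 = 43.1837
  (19 - 12.4286)^2 = 43.1837
Step 3: Sum of squared deviations = 333.7143
Step 4: Population variance = 333.7143 / 7 = 47.6735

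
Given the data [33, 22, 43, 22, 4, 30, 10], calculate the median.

22

Step 1: Sort the data in ascending order: [4, 10, 22, 22, 30, 33, 43]
Step 2: The number of values is n = 7.
Step 3: Since n is odd, the median is the middle value at position 4: 22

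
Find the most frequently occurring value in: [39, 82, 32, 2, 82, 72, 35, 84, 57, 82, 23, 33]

82

Step 1: Count the frequency of each value:
  2: appears 1 time(s)
  23: appears 1 time(s)
  32: appears 1 time(s)
  33: appears 1 time(s)
  35: appears 1 time(s)
  39: appears 1 time(s)
  57: appears 1 time(s)
  72: appears 1 time(s)
  82: appears 3 time(s)
  84: appears 1 time(s)
Step 2: The value 82 appears most frequently (3 times).
Step 3: Mode = 82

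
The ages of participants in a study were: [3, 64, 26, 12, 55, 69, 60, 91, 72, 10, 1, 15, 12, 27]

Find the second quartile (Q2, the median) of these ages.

26.5

Step 1: Sort the data: [1, 3, 10, 12, 12, 15, 26, 27, 55, 60, 64, 69, 72, 91]
Step 2: n = 14
Step 3: Q2 is the median. Since n is even, it is the average of the values at positions 7 and 8:
  Q2 = (26 + 27) / 2 = 26.5
Step 4: Q2 = 26.5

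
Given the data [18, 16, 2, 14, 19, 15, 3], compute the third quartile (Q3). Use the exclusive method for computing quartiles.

18

Step 1: Sort the data: [2, 3, 14, 15, 16, 18, 19]
Step 2: n = 7
Step 3: Using the exclusive quartile method:
  Q1 = 3
  Q2 (median) = 15
  Q3 = 18
  IQR = Q3 - Q1 = 18 - 3 = 15
Step 4: Q3 = 18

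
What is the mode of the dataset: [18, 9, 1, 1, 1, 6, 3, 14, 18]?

1

Step 1: Count the frequency of each value:
  1: appears 3 time(s)
  3: appears 1 time(s)
  6: appears 1 time(s)
  9: appears 1 time(s)
  14: appears 1 time(s)
  18: appears 2 time(s)
Step 2: The value 1 appears most frequently (3 times).
Step 3: Mode = 1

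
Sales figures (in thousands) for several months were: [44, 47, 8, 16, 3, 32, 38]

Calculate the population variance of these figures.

270.4082

Step 1: Compute the mean: (44 + 47 + 8 + 16 + 3 + 32 + 38) / 7 = 26.8571
Step 2: Compute squared deviations from the mean:
  (44 - 26.8571)^2 = 293.8776
  (47 - 26.8571)^2 = 405.7347
  (8 - 26.8571)^2 = 355.5918
  (16 - 26.8571)^2 = 117.8776
  (3 - 26.8571)^2 = 569.1633
  (32 - 26.8571)^2 = 26.449
  (38 - 26.8571)^2 = 124.1633
Step 3: Sum of squared deviations = 1892.8571
Step 4: Population variance = 1892.8571 / 7 = 270.4082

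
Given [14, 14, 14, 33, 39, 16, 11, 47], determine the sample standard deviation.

13.9694

Step 1: Compute the mean: 23.5
Step 2: Sum of squared deviations from the mean: 1366
Step 3: Sample variance = 1366 / 7 = 195.1429
Step 4: Standard deviation = sqrt(195.1429) = 13.9694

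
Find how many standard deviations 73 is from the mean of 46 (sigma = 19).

1.4211

Step 1: Recall the z-score formula: z = (x - mu) / sigma
Step 2: Substitute values: z = (73 - 46) / 19
Step 3: z = 27 / 19 = 1.4211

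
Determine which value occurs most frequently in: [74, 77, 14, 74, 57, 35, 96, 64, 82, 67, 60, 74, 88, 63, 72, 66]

74

Step 1: Count the frequency of each value:
  14: appears 1 time(s)
  35: appears 1 time(s)
  57: appears 1 time(s)
  60: appears 1 time(s)
  63: appears 1 time(s)
  64: appears 1 time(s)
  66: appears 1 time(s)
  67: appears 1 time(s)
  72: appears 1 time(s)
  74: appears 3 time(s)
  77: appears 1 time(s)
  82: appears 1 time(s)
  88: appears 1 time(s)
  96: appears 1 time(s)
Step 2: The value 74 appears most frequently (3 times).
Step 3: Mode = 74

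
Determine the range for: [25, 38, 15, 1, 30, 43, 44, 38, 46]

45

Step 1: Identify the maximum value: max = 46
Step 2: Identify the minimum value: min = 1
Step 3: Range = max - min = 46 - 1 = 45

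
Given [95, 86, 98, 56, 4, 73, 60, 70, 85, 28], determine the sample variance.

901.3889

Step 1: Compute the mean: (95 + 86 + 98 + 56 + 4 + 73 + 60 + 70 + 85 + 28) / 10 = 65.5
Step 2: Compute squared deviations from the mean:
  (95 - 65.5)^2 = 870.25
  (86 - 65.5)^2 = 420.25
  (98 - 65.5)^2 = 1056.25
  (56 - 65.5)^2 = 90.25
  (4 - 65.5)^2 = 3782.25
  (73 - 65.5)^2 = 56.25
  (60 - 65.5)^2 = 30.25
  (70 - 65.5)^2 = 20.25
  (85 - 65.5)^2 = 380.25
  (28 - 65.5)^2 = 1406.25
Step 3: Sum of squared deviations = 8112.5
Step 4: Sample variance = 8112.5 / 9 = 901.3889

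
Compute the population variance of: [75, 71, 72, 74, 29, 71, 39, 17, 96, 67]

539.09

Step 1: Compute the mean: (75 + 71 + 72 + 74 + 29 + 71 + 39 + 17 + 96 + 67) / 10 = 61.1
Step 2: Compute squared deviations from the mean:
  (75 - 61.1)^2 = 193.21
  (71 - 61.1)^2 = 98.01
  (72 - 61.1)^2 = 118.81
  (74 - 61.1)^2 = 166.41
  (29 - 61.1)^2 = 1030.41
  (71 - 61.1)^2 = 98.01
  (39 - 61.1)^2 = 488.41
  (17 - 61.1)^2 = 1944.81
  (96 - 61.1)^2 = 1218.01
  (67 - 61.1)^2 = 34.81
Step 3: Sum of squared deviations = 5390.9
Step 4: Population variance = 5390.9 / 10 = 539.09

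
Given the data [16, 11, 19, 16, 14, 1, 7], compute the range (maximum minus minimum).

18

Step 1: Identify the maximum value: max = 19
Step 2: Identify the minimum value: min = 1
Step 3: Range = max - min = 19 - 1 = 18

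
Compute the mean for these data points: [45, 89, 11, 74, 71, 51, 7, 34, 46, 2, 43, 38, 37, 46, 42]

42.4

Step 1: Sum all values: 45 + 89 + 11 + 74 + 71 + 51 + 7 + 34 + 46 + 2 + 43 + 38 + 37 + 46 + 42 = 636
Step 2: Count the number of values: n = 15
Step 3: Mean = sum / n = 636 / 15 = 42.4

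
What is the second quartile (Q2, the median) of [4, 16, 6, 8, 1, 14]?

7

Step 1: Sort the data: [1, 4, 6, 8, 14, 16]
Step 2: n = 6
Step 3: Q2 is the median. Since n is even, it is the average of the values at positions 3 and 4:
  Q2 = (6 + 8) / 2 = 7
Step 4: Q2 = 7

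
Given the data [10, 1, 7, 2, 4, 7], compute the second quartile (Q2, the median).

5.5

Step 1: Sort the data: [1, 2, 4, 7, 7, 10]
Step 2: n = 6
Step 3: Q2 is the median. Since n is even, it is the average of the values at positions 3 and 4:
  Q2 = (4 + 7) / 2 = 5.5
Step 4: Q2 = 5.5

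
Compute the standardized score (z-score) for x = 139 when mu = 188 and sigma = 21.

-2.3333

Step 1: Recall the z-score formula: z = (x - mu) / sigma
Step 2: Substitute values: z = (139 - 188) / 21
Step 3: z = -49 / 21 = -2.3333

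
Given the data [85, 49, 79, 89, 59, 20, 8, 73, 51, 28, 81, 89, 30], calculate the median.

59

Step 1: Sort the data in ascending order: [8, 20, 28, 30, 49, 51, 59, 73, 79, 81, 85, 89, 89]
Step 2: The number of values is n = 13.
Step 3: Since n is odd, the median is the middle value at position 7: 59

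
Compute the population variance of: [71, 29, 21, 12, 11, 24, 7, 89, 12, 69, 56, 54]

736.5764

Step 1: Compute the mean: (71 + 29 + 21 + 12 + 11 + 24 + 7 + 89 + 12 + 69 + 56 + 54) / 12 = 37.9167
Step 2: Compute squared deviations from the mean:
  (71 - 37.9167)^2 = 1094.5069
  (29 - 37.9167)^2 = 79.5069
  (21 - 37.9167)^2 = 286.1736
  (12 - 37.9167)^2 = 671.6736
  (11 - 37.9167)^2 = 724.5069
  (24 - 37.9167)^2 = 193.6736
  (7 - 37.9167)^2 = 955.8403
  (89 - 37.9167)^2 = 2609.5069
  (12 - 37.9167)^2 = 671.6736
  (69 - 37.9167)^2 = 966.1736
  (56 - 37.9167)^2 = 327.0069
  (54 - 37.9167)^2 = 258.6736
Step 3: Sum of squared deviations = 8838.9167
Step 4: Population variance = 8838.9167 / 12 = 736.5764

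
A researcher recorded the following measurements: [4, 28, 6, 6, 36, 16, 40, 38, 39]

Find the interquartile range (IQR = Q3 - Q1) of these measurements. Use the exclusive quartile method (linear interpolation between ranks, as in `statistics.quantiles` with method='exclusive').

32.5

Step 1: Sort the data: [4, 6, 6, 16, 28, 36, 38, 39, 40]
Step 2: n = 9
Step 3: Using the exclusive quartile method:
  Q1 = 6
  Q2 (median) = 28
  Q3 = 38.5
  IQR = Q3 - Q1 = 38.5 - 6 = 32.5
Step 4: IQR = 32.5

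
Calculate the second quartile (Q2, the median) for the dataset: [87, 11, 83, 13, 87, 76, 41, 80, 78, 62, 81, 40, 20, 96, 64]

76

Step 1: Sort the data: [11, 13, 20, 40, 41, 62, 64, 76, 78, 80, 81, 83, 87, 87, 96]
Step 2: n = 15
Step 3: Q2 is the median. Since n is odd, it is the middle value at position 8: 76
Step 4: Q2 = 76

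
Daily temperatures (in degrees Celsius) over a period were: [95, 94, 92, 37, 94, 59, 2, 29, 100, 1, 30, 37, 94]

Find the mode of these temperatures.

94

Step 1: Count the frequency of each value:
  1: appears 1 time(s)
  2: appears 1 time(s)
  29: appears 1 time(s)
  30: appears 1 time(s)
  37: appears 2 time(s)
  59: appears 1 time(s)
  92: appears 1 time(s)
  94: appears 3 time(s)
  95: appears 1 time(s)
  100: appears 1 time(s)
Step 2: The value 94 appears most frequently (3 times).
Step 3: Mode = 94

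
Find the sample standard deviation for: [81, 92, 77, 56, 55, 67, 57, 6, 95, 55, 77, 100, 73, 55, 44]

23.6311

Step 1: Compute the mean: 66
Step 2: Sum of squared deviations from the mean: 7818
Step 3: Sample variance = 7818 / 14 = 558.4286
Step 4: Standard deviation = sqrt(558.4286) = 23.6311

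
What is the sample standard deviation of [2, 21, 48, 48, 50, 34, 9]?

19.8722

Step 1: Compute the mean: 30.2857
Step 2: Sum of squared deviations from the mean: 2369.4286
Step 3: Sample variance = 2369.4286 / 6 = 394.9048
Step 4: Standard deviation = sqrt(394.9048) = 19.8722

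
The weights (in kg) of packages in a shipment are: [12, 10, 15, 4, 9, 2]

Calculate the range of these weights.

13

Step 1: Identify the maximum value: max = 15
Step 2: Identify the minimum value: min = 2
Step 3: Range = max - min = 15 - 2 = 13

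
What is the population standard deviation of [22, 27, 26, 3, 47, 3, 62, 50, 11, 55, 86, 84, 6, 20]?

27.3779

Step 1: Compute the mean: 35.8571
Step 2: Sum of squared deviations from the mean: 10493.7143
Step 3: Population variance = 10493.7143 / 14 = 749.551
Step 4: Standard deviation = sqrt(749.551) = 27.3779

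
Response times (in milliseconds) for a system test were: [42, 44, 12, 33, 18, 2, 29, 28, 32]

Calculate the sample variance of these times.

188.75

Step 1: Compute the mean: (42 + 44 + 12 + 33 + 18 + 2 + 29 + 28 + 32) / 9 = 26.6667
Step 2: Compute squared deviations from the mean:
  (42 - 26.6667)^2 = 235.1111
  (44 - 26.6667)^2 = 300.4444
  (12 - 26.6667)^2 = 215.1111
  (33 - 26.6667)^2 = 40.1111
  (18 - 26.6667)^2 = 75.1111
  (2 - 26.6667)^2 = 608.4444
  (29 - 26.6667)^2 = 5.4444
  (28 - 26.6667)^2 = 1.7778
  (32 - 26.6667)^2 = 28.4444
Step 3: Sum of squared deviations = 1510
Step 4: Sample variance = 1510 / 8 = 188.75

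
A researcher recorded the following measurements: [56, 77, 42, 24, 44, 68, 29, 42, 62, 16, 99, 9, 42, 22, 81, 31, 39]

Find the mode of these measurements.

42

Step 1: Count the frequency of each value:
  9: appears 1 time(s)
  16: appears 1 time(s)
  22: appears 1 time(s)
  24: appears 1 time(s)
  29: appears 1 time(s)
  31: appears 1 time(s)
  39: appears 1 time(s)
  42: appears 3 time(s)
  44: appears 1 time(s)
  56: appears 1 time(s)
  62: appears 1 time(s)
  68: appears 1 time(s)
  77: appears 1 time(s)
  81: appears 1 time(s)
  99: appears 1 time(s)
Step 2: The value 42 appears most frequently (3 times).
Step 3: Mode = 42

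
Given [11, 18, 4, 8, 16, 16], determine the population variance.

24.8056

Step 1: Compute the mean: (11 + 18 + 4 + 8 + 16 + 16) / 6 = 12.1667
Step 2: Compute squared deviations from the mean:
  (11 - 12.1667)^2 = 1.3611
  (18 - 12.1667)^2 = 34.0278
  (4 - 12.1667)^2 = 66.6944
  (8 - 12.1667)^2 = 17.3611
  (16 - 12.1667)^2 = 14.6944
  (16 - 12.1667)^2 = 14.6944
Step 3: Sum of squared deviations = 148.8333
Step 4: Population variance = 148.8333 / 6 = 24.8056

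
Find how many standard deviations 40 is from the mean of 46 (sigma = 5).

-1.2

Step 1: Recall the z-score formula: z = (x - mu) / sigma
Step 2: Substitute values: z = (40 - 46) / 5
Step 3: z = -6 / 5 = -1.2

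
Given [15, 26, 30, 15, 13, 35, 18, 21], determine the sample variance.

63.4107

Step 1: Compute the mean: (15 + 26 + 30 + 15 + 13 + 35 + 18 + 21) / 8 = 21.625
Step 2: Compute squared deviations from the mean:
  (15 - 21.625)^2 = 43.8906
  (26 - 21.625)^2 = 19.1406
  (30 - 21.625)^2 = 70.1406
  (15 - 21.625)^2 = 43.8906
  (13 - 21.625)^2 = 74.3906
  (35 - 21.625)^2 = 178.8906
  (18 - 21.625)^2 = 13.1406
  (21 - 21.625)^2 = 0.3906
Step 3: Sum of squared deviations = 443.875
Step 4: Sample variance = 443.875 / 7 = 63.4107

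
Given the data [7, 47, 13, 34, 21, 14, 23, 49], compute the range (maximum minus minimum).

42

Step 1: Identify the maximum value: max = 49
Step 2: Identify the minimum value: min = 7
Step 3: Range = max - min = 49 - 7 = 42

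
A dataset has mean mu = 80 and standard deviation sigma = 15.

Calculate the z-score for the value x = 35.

-3

Step 1: Recall the z-score formula: z = (x - mu) / sigma
Step 2: Substitute values: z = (35 - 80) / 15
Step 3: z = -45 / 15 = -3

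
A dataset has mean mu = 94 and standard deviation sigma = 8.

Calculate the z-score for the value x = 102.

1

Step 1: Recall the z-score formula: z = (x - mu) / sigma
Step 2: Substitute values: z = (102 - 94) / 8
Step 3: z = 8 / 8 = 1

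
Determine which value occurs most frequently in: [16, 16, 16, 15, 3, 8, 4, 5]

16

Step 1: Count the frequency of each value:
  3: appears 1 time(s)
  4: appears 1 time(s)
  5: appears 1 time(s)
  8: appears 1 time(s)
  15: appears 1 time(s)
  16: appears 3 time(s)
Step 2: The value 16 appears most frequently (3 times).
Step 3: Mode = 16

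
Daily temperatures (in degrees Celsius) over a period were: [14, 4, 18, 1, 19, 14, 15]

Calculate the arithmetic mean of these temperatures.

12.1429

Step 1: Sum all values: 14 + 4 + 18 + 1 + 19 + 14 + 15 = 85
Step 2: Count the number of values: n = 7
Step 3: Mean = sum / n = 85 / 7 = 12.1429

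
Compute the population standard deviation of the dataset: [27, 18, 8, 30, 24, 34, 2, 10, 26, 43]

12.0399

Step 1: Compute the mean: 22.2
Step 2: Sum of squared deviations from the mean: 1449.6
Step 3: Population variance = 1449.6 / 10 = 144.96
Step 4: Standard deviation = sqrt(144.96) = 12.0399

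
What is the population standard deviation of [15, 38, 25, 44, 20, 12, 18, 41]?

11.7679

Step 1: Compute the mean: 26.625
Step 2: Sum of squared deviations from the mean: 1107.875
Step 3: Population variance = 1107.875 / 8 = 138.4844
Step 4: Standard deviation = sqrt(138.4844) = 11.7679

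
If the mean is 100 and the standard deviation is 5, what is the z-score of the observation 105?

1

Step 1: Recall the z-score formula: z = (x - mu) / sigma
Step 2: Substitute values: z = (105 - 100) / 5
Step 3: z = 5 / 5 = 1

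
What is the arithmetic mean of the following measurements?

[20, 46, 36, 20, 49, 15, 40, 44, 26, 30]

32.6

Step 1: Sum all values: 20 + 46 + 36 + 20 + 49 + 15 + 40 + 44 + 26 + 30 = 326
Step 2: Count the number of values: n = 10
Step 3: Mean = sum / n = 326 / 10 = 32.6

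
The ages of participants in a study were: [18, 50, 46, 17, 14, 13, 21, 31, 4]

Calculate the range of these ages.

46

Step 1: Identify the maximum value: max = 50
Step 2: Identify the minimum value: min = 4
Step 3: Range = max - min = 50 - 4 = 46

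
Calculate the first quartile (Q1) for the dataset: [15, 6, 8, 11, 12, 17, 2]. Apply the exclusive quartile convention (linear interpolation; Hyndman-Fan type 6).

6

Step 1: Sort the data: [2, 6, 8, 11, 12, 15, 17]
Step 2: n = 7
Step 3: Using the exclusive quartile method:
  Q1 = 6
  Q2 (median) = 11
  Q3 = 15
  IQR = Q3 - Q1 = 15 - 6 = 9
Step 4: Q1 = 6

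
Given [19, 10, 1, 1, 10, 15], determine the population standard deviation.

6.65

Step 1: Compute the mean: 9.3333
Step 2: Sum of squared deviations from the mean: 265.3333
Step 3: Population variance = 265.3333 / 6 = 44.2222
Step 4: Standard deviation = sqrt(44.2222) = 6.65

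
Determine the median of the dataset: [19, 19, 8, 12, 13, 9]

12.5

Step 1: Sort the data in ascending order: [8, 9, 12, 13, 19, 19]
Step 2: The number of values is n = 6.
Step 3: Since n is even, the median is the average of positions 3 and 4:
  Median = (12 + 13) / 2 = 12.5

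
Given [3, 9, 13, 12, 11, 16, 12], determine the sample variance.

16.4762

Step 1: Compute the mean: (3 + 9 + 13 + 12 + 11 + 16 + 12) / 7 = 10.8571
Step 2: Compute squared deviations from the mean:
  (3 - 10.8571)^2 = 61.7347
  (9 - 10.8571)^2 = 3.449
  (13 - 10.8571)^2 = 4.5918
  (12 - 10.8571)^2 = 1.3061
  (11 - 10.8571)^2 = 0.0204
  (16 - 10.8571)^2 = 26.449
  (12 - 10.8571)^2 = 1.3061
Step 3: Sum of squared deviations = 98.8571
Step 4: Sample variance = 98.8571 / 6 = 16.4762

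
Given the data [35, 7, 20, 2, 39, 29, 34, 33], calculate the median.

31

Step 1: Sort the data in ascending order: [2, 7, 20, 29, 33, 34, 35, 39]
Step 2: The number of values is n = 8.
Step 3: Since n is even, the median is the average of positions 4 and 5:
  Median = (29 + 33) / 2 = 31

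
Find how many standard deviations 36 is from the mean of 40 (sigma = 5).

-0.8

Step 1: Recall the z-score formula: z = (x - mu) / sigma
Step 2: Substitute values: z = (36 - 40) / 5
Step 3: z = -4 / 5 = -0.8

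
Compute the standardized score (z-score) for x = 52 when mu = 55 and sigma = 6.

-0.5

Step 1: Recall the z-score formula: z = (x - mu) / sigma
Step 2: Substitute values: z = (52 - 55) / 6
Step 3: z = -3 / 6 = -0.5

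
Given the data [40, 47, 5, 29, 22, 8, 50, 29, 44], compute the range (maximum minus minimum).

45

Step 1: Identify the maximum value: max = 50
Step 2: Identify the minimum value: min = 5
Step 3: Range = max - min = 50 - 5 = 45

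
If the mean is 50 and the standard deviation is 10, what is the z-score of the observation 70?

2

Step 1: Recall the z-score formula: z = (x - mu) / sigma
Step 2: Substitute values: z = (70 - 50) / 10
Step 3: z = 20 / 10 = 2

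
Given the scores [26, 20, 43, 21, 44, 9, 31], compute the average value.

27.7143

Step 1: Sum all values: 26 + 20 + 43 + 21 + 44 + 9 + 31 = 194
Step 2: Count the number of values: n = 7
Step 3: Mean = sum / n = 194 / 7 = 27.7143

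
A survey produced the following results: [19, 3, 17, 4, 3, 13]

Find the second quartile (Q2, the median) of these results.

8.5

Step 1: Sort the data: [3, 3, 4, 13, 17, 19]
Step 2: n = 6
Step 3: Q2 is the median. Since n is even, it is the average of the values at positions 3 and 4:
  Q2 = (4 + 13) / 2 = 8.5
Step 4: Q2 = 8.5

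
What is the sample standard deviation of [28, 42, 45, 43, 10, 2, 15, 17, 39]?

16.231

Step 1: Compute the mean: 26.7778
Step 2: Sum of squared deviations from the mean: 2107.5556
Step 3: Sample variance = 2107.5556 / 8 = 263.4444
Step 4: Standard deviation = sqrt(263.4444) = 16.231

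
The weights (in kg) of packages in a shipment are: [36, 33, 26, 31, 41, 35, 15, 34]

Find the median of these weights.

33.5

Step 1: Sort the data in ascending order: [15, 26, 31, 33, 34, 35, 36, 41]
Step 2: The number of values is n = 8.
Step 3: Since n is even, the median is the average of positions 4 and 5:
  Median = (33 + 34) / 2 = 33.5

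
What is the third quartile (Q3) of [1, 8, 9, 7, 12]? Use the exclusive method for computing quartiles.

10.5

Step 1: Sort the data: [1, 7, 8, 9, 12]
Step 2: n = 5
Step 3: Using the exclusive quartile method:
  Q1 = 4
  Q2 (median) = 8
  Q3 = 10.5
  IQR = Q3 - Q1 = 10.5 - 4 = 6.5
Step 4: Q3 = 10.5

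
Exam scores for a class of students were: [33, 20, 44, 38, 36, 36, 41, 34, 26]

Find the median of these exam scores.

36

Step 1: Sort the data in ascending order: [20, 26, 33, 34, 36, 36, 38, 41, 44]
Step 2: The number of values is n = 9.
Step 3: Since n is odd, the median is the middle value at position 5: 36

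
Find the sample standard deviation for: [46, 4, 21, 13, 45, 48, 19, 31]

16.6985

Step 1: Compute the mean: 28.375
Step 2: Sum of squared deviations from the mean: 1951.875
Step 3: Sample variance = 1951.875 / 7 = 278.8393
Step 4: Standard deviation = sqrt(278.8393) = 16.6985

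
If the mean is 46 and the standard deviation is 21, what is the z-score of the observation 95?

2.3333

Step 1: Recall the z-score formula: z = (x - mu) / sigma
Step 2: Substitute values: z = (95 - 46) / 21
Step 3: z = 49 / 21 = 2.3333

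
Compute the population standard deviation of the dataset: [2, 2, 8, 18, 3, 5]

5.6174

Step 1: Compute the mean: 6.3333
Step 2: Sum of squared deviations from the mean: 189.3333
Step 3: Population variance = 189.3333 / 6 = 31.5556
Step 4: Standard deviation = sqrt(31.5556) = 5.6174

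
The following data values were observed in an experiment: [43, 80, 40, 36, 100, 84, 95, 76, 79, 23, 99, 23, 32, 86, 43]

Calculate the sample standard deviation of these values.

28.772

Step 1: Compute the mean: 62.6
Step 2: Sum of squared deviations from the mean: 11589.6
Step 3: Sample variance = 11589.6 / 14 = 827.8286
Step 4: Standard deviation = sqrt(827.8286) = 28.772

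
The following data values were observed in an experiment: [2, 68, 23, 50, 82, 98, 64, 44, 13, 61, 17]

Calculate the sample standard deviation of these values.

30.6997

Step 1: Compute the mean: 47.4545
Step 2: Sum of squared deviations from the mean: 9424.7273
Step 3: Sample variance = 9424.7273 / 10 = 942.4727
Step 4: Standard deviation = sqrt(942.4727) = 30.6997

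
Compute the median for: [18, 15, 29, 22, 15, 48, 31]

22

Step 1: Sort the data in ascending order: [15, 15, 18, 22, 29, 31, 48]
Step 2: The number of values is n = 7.
Step 3: Since n is odd, the median is the middle value at position 4: 22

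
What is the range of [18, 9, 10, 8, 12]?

10

Step 1: Identify the maximum value: max = 18
Step 2: Identify the minimum value: min = 8
Step 3: Range = max - min = 18 - 8 = 10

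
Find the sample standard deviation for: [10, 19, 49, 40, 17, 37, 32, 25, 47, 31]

12.9705

Step 1: Compute the mean: 30.7
Step 2: Sum of squared deviations from the mean: 1514.1
Step 3: Sample variance = 1514.1 / 9 = 168.2333
Step 4: Standard deviation = sqrt(168.2333) = 12.9705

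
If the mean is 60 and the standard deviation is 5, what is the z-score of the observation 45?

-3

Step 1: Recall the z-score formula: z = (x - mu) / sigma
Step 2: Substitute values: z = (45 - 60) / 5
Step 3: z = -15 / 5 = -3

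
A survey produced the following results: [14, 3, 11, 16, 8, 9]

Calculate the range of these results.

13

Step 1: Identify the maximum value: max = 16
Step 2: Identify the minimum value: min = 3
Step 3: Range = max - min = 16 - 3 = 13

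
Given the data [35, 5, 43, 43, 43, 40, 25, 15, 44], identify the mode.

43

Step 1: Count the frequency of each value:
  5: appears 1 time(s)
  15: appears 1 time(s)
  25: appears 1 time(s)
  35: appears 1 time(s)
  40: appears 1 time(s)
  43: appears 3 time(s)
  44: appears 1 time(s)
Step 2: The value 43 appears most frequently (3 times).
Step 3: Mode = 43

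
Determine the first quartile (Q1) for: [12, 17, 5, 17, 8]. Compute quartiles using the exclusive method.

6.5

Step 1: Sort the data: [5, 8, 12, 17, 17]
Step 2: n = 5
Step 3: Using the exclusive quartile method:
  Q1 = 6.5
  Q2 (median) = 12
  Q3 = 17
  IQR = Q3 - Q1 = 17 - 6.5 = 10.5
Step 4: Q1 = 6.5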